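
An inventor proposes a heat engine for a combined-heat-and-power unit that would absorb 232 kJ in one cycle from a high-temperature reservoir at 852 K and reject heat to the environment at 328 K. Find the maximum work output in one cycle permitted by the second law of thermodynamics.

W_max ≈ 143 kJ

The second-law ceiling is the Carnot efficiency, η_max = 1 − T_C/T_H = 1 − 328.00/852.00 = 0.6150.
W_max = η_max · Q_H = 0.6150 × 232 = 143 kJ.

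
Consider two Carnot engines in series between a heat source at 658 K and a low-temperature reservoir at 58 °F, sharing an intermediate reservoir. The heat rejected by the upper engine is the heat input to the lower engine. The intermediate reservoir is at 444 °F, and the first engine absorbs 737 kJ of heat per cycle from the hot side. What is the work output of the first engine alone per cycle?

T_C = 58 °F → (58 − 32) × 5/9 = 14.44 °C = 287.59 K.
T_m = 444 °F → (444 − 32) × 5/9 = 228.89 °C = 502.04 K.
First-stage efficiency η₁ = 1 − T_m/T_H = 1 − 502.04/658.00 = 0.2370.
W₁ = η₁·Q_H = 0.2370 × 737 = 175 kJ.

W₁ ≈ 175 kJ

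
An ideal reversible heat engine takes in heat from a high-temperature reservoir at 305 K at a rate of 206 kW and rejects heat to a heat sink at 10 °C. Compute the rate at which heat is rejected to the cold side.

Q̇_C ≈ 191 kW

T_C = 10 °C → 10 + 273.15 = 283.15 K.
For a reversible engine, η = 1 − T_C/T_H = 1 − 283.15/305.00 = 0.0716.
For a reversible cycle Q_C/Q_H = T_C/T_H, so Q_C = 206 × 283.15/305.00 = 191 kW.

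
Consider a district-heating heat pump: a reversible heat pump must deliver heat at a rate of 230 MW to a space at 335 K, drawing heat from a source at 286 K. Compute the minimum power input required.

Ẇ_in ≈ 33.6 MW

COP_HP = T_H/(T_H − T_C) = 335.00/49.00 = 6.8367.
W = Q_H/COP_HP = 230/6.8367 = 33.6 MW.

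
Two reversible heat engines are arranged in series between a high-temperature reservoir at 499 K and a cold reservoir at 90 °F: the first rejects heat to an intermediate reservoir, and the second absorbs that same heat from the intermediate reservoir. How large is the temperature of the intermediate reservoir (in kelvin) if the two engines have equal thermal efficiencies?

T_m ≈ 390 K

T_C = 90 °F → (90 − 32) × 5/9 = 32.22 °C = 305.37 K.
Equal efficiencies require 1 − T_m/T_H = 1 − T_C/T_m, i.e. T_m/T_H = T_C/T_m, so T_m = √(T_H·T_C) = √(499.00 × 305.37) = 390 K.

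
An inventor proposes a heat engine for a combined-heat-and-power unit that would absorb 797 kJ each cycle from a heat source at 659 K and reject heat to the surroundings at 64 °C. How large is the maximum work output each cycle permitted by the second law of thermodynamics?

T_C = 64 °C → 64 + 273.15 = 337.15 K.
No engine can exceed the Carnot limit: η_max = 1 − T_C/T_H = 1 − 337.15/659.00 = 0.4884.
W_max = η_max · Q_H = 0.4884 × 797 = 389 kJ.

W_max ≈ 389 kJ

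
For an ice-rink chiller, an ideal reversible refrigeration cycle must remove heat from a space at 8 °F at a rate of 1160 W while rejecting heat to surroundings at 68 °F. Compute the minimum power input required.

Ẇ_in ≈ 149 W

T_H = 68 °F → (68 − 32) × 5/9 = 20.00 °C = 293.15 K.
T_C = 8 °F → (8 − 32) × 5/9 = -13.33 °C = 259.82 K.
Carnot COP: COP_R = T_C/(T_H − T_C) = 259.82/33.33 = 7.7945.
W = Q_C/COP_R = 1160/7.7945 = 149 W.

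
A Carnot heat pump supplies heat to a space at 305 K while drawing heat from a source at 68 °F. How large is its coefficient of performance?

T_C = 68 °F → (68 − 32) × 5/9 = 20.00 °C = 293.15 K.
The Carnot heat-pump COP is COP_HP = T_H/(T_H − T_C) = 305.00/(305.00 − 293.15) = 25.7.

COP_HP ≈ 25.7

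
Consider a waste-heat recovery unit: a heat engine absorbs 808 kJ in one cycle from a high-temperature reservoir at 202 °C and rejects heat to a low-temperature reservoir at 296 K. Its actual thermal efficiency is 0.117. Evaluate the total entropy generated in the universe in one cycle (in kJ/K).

T_H = 202 °C → 202 + 273.15 = 475.15 K.
W = η·Q_H = 0.117 × 808 = 94.54 kJ, so Q_C = Q_H − W = 713.5 kJ.
Entropy balance on the reservoirs: −Q_H/T_H = -1.701 kJ/K, +Q_C/T_C = 2.410 kJ/K.
ΔS_univ = −Q_H/T_H + Q_C/T_C = 0.710 kJ/K (> 0, since η = 0.117 < η_Carnot = 0.377).

ΔS_univ ≈ 0.710 kJ/K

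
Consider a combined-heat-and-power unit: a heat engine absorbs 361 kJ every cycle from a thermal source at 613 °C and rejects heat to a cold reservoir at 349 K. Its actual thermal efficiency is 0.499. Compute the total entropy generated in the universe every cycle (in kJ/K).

T_H = 613 °C → 613 + 273.15 = 886.15 K.
W = η·Q_H = 0.499 × 361 = 180.1 kJ, so Q_C = Q_H − W = 180.9 kJ.
The hot reservoir loses entropy Q_H/T_H = 361/886.15 = 0.4074 kJ/K; the cold reservoir gains Q_C/T_C = 180.9/349.00 = 0.5182 kJ/K.
ΔS_univ = −Q_H/T_H + Q_C/T_C = 0.1108 kJ/K (> 0, since η = 0.499 < η_Carnot = 0.606).

ΔS_univ ≈ 0.1108 kJ/K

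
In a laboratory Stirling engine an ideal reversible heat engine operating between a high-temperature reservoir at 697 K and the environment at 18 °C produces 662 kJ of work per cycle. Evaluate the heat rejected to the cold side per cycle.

Q_C ≈ 475 kJ

T_C = 18 °C → 18 + 273.15 = 291.15 K.
Since the cycle is reversible, η = 1 − T_C/T_H = 1 − 291.15/697.00 = 0.5823.
Since Q_C/Q_H = T_C/T_H and Q_H = W/η, Q_C = W·T_C/(T_H − T_C) = 662 × 291.15/405.85 = 475 kJ.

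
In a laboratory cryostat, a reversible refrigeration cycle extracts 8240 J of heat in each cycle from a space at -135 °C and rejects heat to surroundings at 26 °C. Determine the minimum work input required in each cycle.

T_H = 26 °C → 26 + 273.15 = 299.15 K.
T_C = -135 °C → -135 + 273.15 = 138.15 K.
For a reversible refrigerator, COP_R = T_C/(T_H − T_C) = 138.15/161.00 = 0.8581.
W = Q_C/COP_R = 8240/0.8581 = 9600 J.

W_in ≈ 9600 J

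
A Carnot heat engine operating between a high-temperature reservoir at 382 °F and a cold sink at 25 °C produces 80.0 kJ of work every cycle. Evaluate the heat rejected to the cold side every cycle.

T_H = 382 °F → (382 − 32) × 5/9 = 194.44 °C = 467.59 K.
T_C = 25 °C → 25 + 273.15 = 298.15 K.
η_rev = 1 − T_C/T_H = 1 − 298.15/467.59 = 0.3624.
Since Q_C/Q_H = T_C/T_H and Q_H = W/η, Q_C = W·T_C/(T_H − T_C) = 80.0 × 298.15/169.44 = 141 kJ.

Q_C ≈ 141 kJ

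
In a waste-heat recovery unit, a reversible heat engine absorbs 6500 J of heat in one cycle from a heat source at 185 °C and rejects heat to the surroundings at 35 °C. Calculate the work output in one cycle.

T_H = 185 °C → 185 + 273.15 = 458.15 K.
T_C = 35 °C → 35 + 273.15 = 308.15 K.
For a reversible engine, η = 1 − T_C/T_H = 1 − 308.15/458.15 = 0.3274.
W = η·Q_H = 0.3274 × 6500 = 2130 J.

W ≈ 2130 J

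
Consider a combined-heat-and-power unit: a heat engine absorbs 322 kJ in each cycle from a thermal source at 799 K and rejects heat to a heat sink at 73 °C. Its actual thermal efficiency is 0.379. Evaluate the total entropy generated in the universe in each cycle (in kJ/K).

ΔS_univ ≈ 0.1747 kJ/K

T_C = 73 °C → 73 + 273.15 = 346.15 K.
W = η·Q_H = 0.379 × 322 = 122.0 kJ, so Q_C = Q_H − W = 200.0 kJ.
Entropy balance on the reservoirs: −Q_H/T_H = -0.4030 kJ/K, +Q_C/T_C = 0.5777 kJ/K.
ΔS_univ = −Q_H/T_H + Q_C/T_C = 0.1747 kJ/K (> 0, since η = 0.379 < η_Carnot = 0.567).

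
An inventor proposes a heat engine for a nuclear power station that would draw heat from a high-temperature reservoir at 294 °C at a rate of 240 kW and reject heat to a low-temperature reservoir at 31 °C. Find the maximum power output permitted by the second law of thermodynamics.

T_H = 294 °C → 294 + 273.15 = 567.15 K.
T_C = 31 °C → 31 + 273.15 = 304.15 K.
The upper bound on efficiency is η_max = 1 − T_C/T_H = 1 − 304.15/567.15 = 0.4637.
W_max = η_max · Q_H = 0.4637 × 240 = 111.3 kW.

Ẇ_max ≈ 111.3 kW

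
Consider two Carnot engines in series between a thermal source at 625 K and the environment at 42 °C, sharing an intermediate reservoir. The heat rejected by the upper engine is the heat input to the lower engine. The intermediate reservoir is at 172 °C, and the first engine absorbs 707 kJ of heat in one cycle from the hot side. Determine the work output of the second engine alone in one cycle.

T_C = 42 °C → 42 + 273.15 = 315.15 K.
T_m = 172 °C → 172 + 273.15 = 445.15 K.
Heat entering the second stage: Q_m = Q_H·(T_m/T_H) = 707 × 445.15/625.00 = 504 kJ.
Second-stage efficiency η₂ = 1 − T_C/T_m = 1 − 315.15/445.15 = 0.2920, so W₂ = η₂·Q_m = 147 kJ.

W₂ ≈ 147 kJ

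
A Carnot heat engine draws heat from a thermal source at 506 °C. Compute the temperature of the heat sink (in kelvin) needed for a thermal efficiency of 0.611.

T_H = 506 °C → 506 + 273.15 = 779.15 K.
From η = 1 − T_C/T_H, T_C = T_H·(1 − η) = 779.15 × (1 − 0.611) = 303.1 K.

T_C ≈ 303.1 K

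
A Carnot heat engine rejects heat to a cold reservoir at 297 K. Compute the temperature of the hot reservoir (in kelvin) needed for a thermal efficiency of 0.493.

From η = 1 − T_C/T_H, solving for T_H gives T_H = T_C/(1 − η) = 297.00/(1 − 0.493) = 585.8 K.

T_H ≈ 585.8 K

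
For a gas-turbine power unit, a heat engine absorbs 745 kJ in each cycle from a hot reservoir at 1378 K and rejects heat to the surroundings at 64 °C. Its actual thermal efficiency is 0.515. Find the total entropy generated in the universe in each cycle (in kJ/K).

T_C = 64 °C → 64 + 273.15 = 337.15 K.
W = η·Q_H = 0.515 × 745 = 383.7 kJ, so Q_C = Q_H − W = 361.3 kJ.
The hot reservoir loses entropy Q_H/T_H = 745/1378.00 = 0.5406 kJ/K; the cold reservoir gains Q_C/T_C = 361.3/337.15 = 1.072 kJ/K.
ΔS_univ = −Q_H/T_H + Q_C/T_C = 0.5311 kJ/K (> 0, since η = 0.515 < η_Carnot = 0.755).

ΔS_univ ≈ 0.5311 kJ/K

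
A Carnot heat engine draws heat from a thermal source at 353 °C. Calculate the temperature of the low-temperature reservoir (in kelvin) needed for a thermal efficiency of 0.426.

T_H = 353 °C → 353 + 273.15 = 626.15 K.
From η = 1 − T_C/T_H, T_C = T_H·(1 − η) = 626.15 × (1 − 0.426) = 359 K.

T_C ≈ 359 K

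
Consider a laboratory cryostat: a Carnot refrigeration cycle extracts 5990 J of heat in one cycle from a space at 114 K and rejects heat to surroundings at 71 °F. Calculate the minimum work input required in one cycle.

W_in ≈ 9500 J

T_H = 71 °F → (71 − 32) × 5/9 = 21.67 °C = 294.82 K.
COP_R = T_C/(T_H − T_C) = 114.00/180.82 = 0.6305.
W = Q_C/COP_R = 5990/0.6305 = 9500 J.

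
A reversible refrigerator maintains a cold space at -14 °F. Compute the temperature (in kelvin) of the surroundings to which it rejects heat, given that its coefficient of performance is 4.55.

T_C = -14 °F → (-14 − 32) × 5/9 = -25.56 °C = 247.59 K.
COP_R = T_C/(T_H − T_C) ⇒ T_H = T_C·(1 + 1/COP_R) = 247.59 × (1 + 1/4.55) = 302 K.

T_H ≈ 302 K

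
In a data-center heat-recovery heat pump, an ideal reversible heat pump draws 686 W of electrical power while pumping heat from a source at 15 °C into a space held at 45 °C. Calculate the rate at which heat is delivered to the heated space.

Q̇_H ≈ 7280 W

T_H = 45 °C → 45 + 273.15 = 318.15 K.
T_C = 15 °C → 15 + 273.15 = 288.15 K.
COP_HP = T_H/(T_H − T_C) = 318.15/30.00 = 10.6050.
Q_H = COP_HP · W = 10.6050 × 686 = 7280 W.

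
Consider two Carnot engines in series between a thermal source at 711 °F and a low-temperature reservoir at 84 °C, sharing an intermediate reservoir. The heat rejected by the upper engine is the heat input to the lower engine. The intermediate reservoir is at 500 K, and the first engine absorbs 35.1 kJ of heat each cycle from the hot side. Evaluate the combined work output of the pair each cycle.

T_H = 711 °F → (711 − 32) × 5/9 = 377.22 °C = 650.37 K.
T_C = 84 °C → 84 + 273.15 = 357.15 K.
Two reversible stages in series are equivalent to a single Carnot engine between T_H and T_C, so η_total = 1 − T_C/T_H = 1 − 357.15/650.37 = 0.4509.
W_total = η_total · Q_H = 0.4509 × 35.1 = 15.8 kJ.

W_total ≈ 15.8 kJ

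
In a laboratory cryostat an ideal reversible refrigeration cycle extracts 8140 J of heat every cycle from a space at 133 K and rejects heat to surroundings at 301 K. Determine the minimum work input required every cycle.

The reversible coefficient of performance is COP_R = T_C/(T_H − T_C) = 133.00/168.00 = 0.7917.
W = Q_C/COP_R = 8140/0.7917 = 10280 J.

W_in ≈ 10280 J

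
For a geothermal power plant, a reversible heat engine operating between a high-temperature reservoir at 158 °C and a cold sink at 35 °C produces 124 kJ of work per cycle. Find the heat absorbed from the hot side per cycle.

Q_H ≈ 434.7 kJ

T_H = 158 °C → 158 + 273.15 = 431.15 K.
T_C = 35 °C → 35 + 273.15 = 308.15 K.
η_rev = 1 − T_C/T_H = 1 − 308.15/431.15 = 0.2853.
Q_H = W/η = 124/0.2853 = 434.7 kJ.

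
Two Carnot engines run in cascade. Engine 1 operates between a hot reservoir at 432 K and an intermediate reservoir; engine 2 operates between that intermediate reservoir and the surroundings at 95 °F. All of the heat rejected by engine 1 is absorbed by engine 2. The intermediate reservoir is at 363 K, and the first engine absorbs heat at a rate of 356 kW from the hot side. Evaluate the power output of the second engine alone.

Ẇ₂ ≈ 45.2 kW

T_C = 95 °F → (95 − 32) × 5/9 = 35.00 °C = 308.15 K.
Heat entering the second stage: Q_m = Q_H·(T_m/T_H) = 356 × 363.00/432.00 = 299 kW.
Second-stage efficiency η₂ = 1 − T_C/T_m = 1 − 308.15/363.00 = 0.1511, so W₂ = η₂·Q_m = 45.2 kW.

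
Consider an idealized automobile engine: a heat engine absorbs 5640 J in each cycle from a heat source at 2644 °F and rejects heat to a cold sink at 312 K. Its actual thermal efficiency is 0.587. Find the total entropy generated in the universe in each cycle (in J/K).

T_H = 2644 °F → (2644 − 32) × 5/9 = 1451.11 °C = 1724.26 K.
W = η·Q_H = 0.587 × 5640 = 3311 J, so Q_C = Q_H − W = 2329 J.
Entropy balance on the reservoirs: −Q_H/T_H = -3.271 J/K, +Q_C/T_C = 7.466 J/K.
ΔS_univ = −Q_H/T_H + Q_C/T_C = 4.19 J/K (> 0, since η = 0.587 < η_Carnot = 0.819).

ΔS_univ ≈ 4.19 J/K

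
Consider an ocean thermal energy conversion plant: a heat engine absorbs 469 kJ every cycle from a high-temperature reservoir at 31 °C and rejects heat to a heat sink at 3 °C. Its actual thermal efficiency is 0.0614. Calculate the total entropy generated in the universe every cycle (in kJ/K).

T_H = 31 °C → 31 + 273.15 = 304.15 K.
T_C = 3 °C → 3 + 273.15 = 276.15 K.
W = η·Q_H = 0.0614 × 469 = 28.80 kJ, so Q_C = Q_H − W = 440.2 kJ.
Reservoir entropy changes: ΔS_H = −Q_H/T_H = −469/304.15 = -1.542 kJ/K and ΔS_C = +Q_C/T_C = 440.2/276.15 = 1.594 kJ/K.
ΔS_univ = −Q_H/T_H + Q_C/T_C = 0.05207 kJ/K (> 0, since η = 0.0614 < η_Carnot = 0.092).

ΔS_univ ≈ 0.05207 kJ/K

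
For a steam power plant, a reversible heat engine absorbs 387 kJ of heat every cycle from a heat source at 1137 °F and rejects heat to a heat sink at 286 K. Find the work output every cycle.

W ≈ 262 kJ

T_H = 1137 °F → (1137 − 32) × 5/9 = 613.89 °C = 887.04 K.
Since the cycle is reversible, η = 1 − T_C/T_H = 1 − 286.00/887.04 = 0.6776.
W = η·Q_H = 0.6776 × 387 = 262 kJ.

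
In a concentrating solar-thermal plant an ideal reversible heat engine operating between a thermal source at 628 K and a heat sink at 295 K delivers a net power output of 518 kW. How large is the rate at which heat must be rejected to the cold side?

For a reversible engine, η = 1 − T_C/T_H = 1 − 295.00/628.00 = 0.5303.
Since Q_C/Q_H = T_C/T_H and Q_H = W/η, Q_C = W·T_C/(T_H − T_C) = 518 × 295.00/333.00 = 459 kW.

Q̇_C ≈ 459 kW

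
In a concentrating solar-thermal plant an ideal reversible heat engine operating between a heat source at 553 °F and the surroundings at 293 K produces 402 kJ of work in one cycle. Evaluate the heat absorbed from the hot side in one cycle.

Q_H ≈ 839 kJ

T_H = 553 °F → (553 − 32) × 5/9 = 289.44 °C = 562.59 K.
η_rev = 1 − T_C/T_H = 1 − 293.00/562.59 = 0.4792.
Q_H = W/η = 402/0.4792 = 839 kJ.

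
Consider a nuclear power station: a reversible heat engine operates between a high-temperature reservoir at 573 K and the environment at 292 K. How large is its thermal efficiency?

η ≈ 0.4904

η_rev = 1 − T_C/T_H = 1 − 292.00/573.00 = 0.4904.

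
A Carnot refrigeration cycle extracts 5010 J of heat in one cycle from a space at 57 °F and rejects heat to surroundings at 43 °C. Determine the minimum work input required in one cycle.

T_H = 43 °C → 43 + 273.15 = 316.15 K.
T_C = 57 °F → (57 − 32) × 5/9 = 13.89 °C = 287.04 K.
For a reversible refrigerator, COP_R = T_C/(T_H − T_C) = 287.04/29.11 = 9.8601.
W = Q_C/COP_R = 5010/9.8601 = 508 J.

W_in ≈ 508 J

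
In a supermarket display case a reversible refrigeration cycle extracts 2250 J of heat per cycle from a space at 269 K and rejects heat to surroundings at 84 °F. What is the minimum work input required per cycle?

W_in ≈ 276 J

T_H = 84 °F → (84 − 32) × 5/9 = 28.89 °C = 302.04 K.
Carnot COP: COP_R = T_C/(T_H − T_C) = 269.00/33.04 = 8.1419.
W = Q_C/COP_R = 2250/8.1419 = 276 J.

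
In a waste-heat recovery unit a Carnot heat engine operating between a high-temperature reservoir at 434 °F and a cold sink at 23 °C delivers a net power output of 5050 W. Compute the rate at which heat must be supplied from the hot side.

Q̇_H ≈ 12500 W

T_H = 434 °F → (434 − 32) × 5/9 = 223.33 °C = 496.48 K.
T_C = 23 °C → 23 + 273.15 = 296.15 K.
Since the cycle is reversible, η = 1 − T_C/T_H = 1 − 296.15/496.48 = 0.4035.
Q_H = W/η = 5050/0.4035 = 12500 W.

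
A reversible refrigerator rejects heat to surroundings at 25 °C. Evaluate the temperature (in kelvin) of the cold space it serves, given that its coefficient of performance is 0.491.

T_H = 25 °C → 25 + 273.15 = 298.15 K.
COP_R = T_C/(T_H − T_C) ⇒ T_C = T_H·COP_R/(1 + COP_R) = 298.15 × 0.491/(1 + 0.491) = 98.2 K.

T_C ≈ 98.2 K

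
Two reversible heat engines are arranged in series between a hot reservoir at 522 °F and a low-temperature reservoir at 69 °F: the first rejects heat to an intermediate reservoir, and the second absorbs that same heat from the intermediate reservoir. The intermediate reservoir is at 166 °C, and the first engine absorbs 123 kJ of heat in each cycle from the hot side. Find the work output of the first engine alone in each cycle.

W₁ ≈ 23.96 kJ

T_H = 522 °F → (522 − 32) × 5/9 = 272.22 °C = 545.37 K.
T_C = 69 °F → (69 − 32) × 5/9 = 20.56 °C = 293.71 K.
T_m = 166 °C → 166 + 273.15 = 439.15 K.
First-stage efficiency η₁ = 1 − T_m/T_H = 1 − 439.15/545.37 = 0.1948.
W₁ = η₁·Q_H = 0.1948 × 123 = 23.96 kJ.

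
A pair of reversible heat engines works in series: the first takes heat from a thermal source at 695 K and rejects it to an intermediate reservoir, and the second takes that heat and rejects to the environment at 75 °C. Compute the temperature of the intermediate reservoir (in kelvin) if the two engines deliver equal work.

T_C = 75 °C → 75 + 273.15 = 348.15 K.
For reversible stages Q_m = Q_H·(T_m/T_H). Setting W₁ = Q_H(1 − T_m/T_H) equal to W₂ = Q_m(1 − T_C/T_m) = Q_H·(T_m − T_C)/T_H gives T_H − T_m = T_m − T_C, so T_m = (T_H + T_C)/2 = (695.00 + 348.15)/2 = 522 K.

T_m ≈ 522 K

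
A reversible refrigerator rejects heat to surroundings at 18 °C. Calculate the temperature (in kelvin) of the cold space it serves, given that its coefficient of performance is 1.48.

T_C ≈ 174 K

T_H = 18 °C → 18 + 273.15 = 291.15 K.
COP_R = T_C/(T_H − T_C) ⇒ T_C = T_H·COP_R/(1 + COP_R) = 291.15 × 1.48/(1 + 1.48) = 174 K.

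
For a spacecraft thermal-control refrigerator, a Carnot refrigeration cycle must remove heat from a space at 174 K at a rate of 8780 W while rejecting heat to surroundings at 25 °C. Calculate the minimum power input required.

T_H = 25 °C → 25 + 273.15 = 298.15 K.
COP_R = T_C/(T_H − T_C) = 174.00/124.15 = 1.4015.
W = Q_C/COP_R = 8780/1.4015 = 6260 W.

Ẇ_in ≈ 6260 W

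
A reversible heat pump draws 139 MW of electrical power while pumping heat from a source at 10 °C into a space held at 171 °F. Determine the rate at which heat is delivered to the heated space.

T_H = 171 °F → (171 − 32) × 5/9 = 77.22 °C = 350.37 K.
T_C = 10 °C → 10 + 273.15 = 283.15 K.
The Carnot heat-pump COP is COP_HP = T_H/(T_H − T_C) = 350.37/67.22 = 5.2121.
Q_H = COP_HP · W = 5.2121 × 139 = 724.5 MW.

Q̇_H ≈ 724.5 MW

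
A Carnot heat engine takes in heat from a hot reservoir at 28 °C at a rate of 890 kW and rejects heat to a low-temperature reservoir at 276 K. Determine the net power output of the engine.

T_H = 28 °C → 28 + 273.15 = 301.15 K.
Carnot efficiency: η = 1 − T_C/T_H = 1 − 276.00/301.15 = 0.0835.
W = η·Q_H = 0.0835 × 890 = 74.3 kW.

Ẇ ≈ 74.3 kW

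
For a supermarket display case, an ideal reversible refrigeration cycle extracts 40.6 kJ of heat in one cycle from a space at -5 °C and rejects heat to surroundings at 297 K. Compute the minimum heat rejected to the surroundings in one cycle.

Q_H ≈ 45.0 kJ

T_C = -5 °C → -5 + 273.15 = 268.15 K.
For a reversible cycle Q_H/Q_C = T_H/T_C, so Q_H = Q_C·T_H/T_C = 40.6 × 297.00/268.15 = 45.0 kJ.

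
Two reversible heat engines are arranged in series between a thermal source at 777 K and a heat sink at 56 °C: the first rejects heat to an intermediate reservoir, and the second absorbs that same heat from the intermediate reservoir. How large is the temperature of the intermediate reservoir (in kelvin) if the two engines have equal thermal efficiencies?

T_m ≈ 506 K

T_C = 56 °C → 56 + 273.15 = 329.15 K.
Equal efficiencies require 1 − T_m/T_H = 1 − T_C/T_m, i.e. T_m/T_H = T_C/T_m, so T_m = √(T_H·T_C) = √(777.00 × 329.15) = 506 K.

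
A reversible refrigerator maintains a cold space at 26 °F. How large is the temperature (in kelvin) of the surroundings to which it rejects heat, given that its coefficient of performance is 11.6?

T_C = 26 °F → (26 − 32) × 5/9 = -3.33 °C = 269.82 K.
COP_R = T_C/(T_H − T_C) ⇒ T_H = T_C·(1 + 1/COP_R) = 269.82 × (1 + 1/11.6) = 293 K.

T_H ≈ 293 K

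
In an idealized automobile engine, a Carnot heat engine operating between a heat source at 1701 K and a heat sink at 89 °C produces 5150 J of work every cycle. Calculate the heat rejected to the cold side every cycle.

Q_C ≈ 1390 J

T_C = 89 °C → 89 + 273.15 = 362.15 K.
The Carnot efficiency is η = 1 − T_C/T_H = 1 − 362.15/1701.00 = 0.7871.
Since Q_C/Q_H = T_C/T_H and Q_H = W/η, Q_C = W·T_C/(T_H − T_C) = 5150 × 362.15/1338.85 = 1390 J.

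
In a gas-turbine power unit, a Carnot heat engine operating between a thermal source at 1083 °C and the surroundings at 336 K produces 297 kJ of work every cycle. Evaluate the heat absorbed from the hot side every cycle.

T_H = 1083 °C → 1083 + 273.15 = 1356.15 K.
η_rev = 1 − T_C/T_H = 1 − 336.00/1356.15 = 0.7522.
Q_H = W/η = 297/0.7522 = 395 kJ.

Q_H ≈ 395 kJ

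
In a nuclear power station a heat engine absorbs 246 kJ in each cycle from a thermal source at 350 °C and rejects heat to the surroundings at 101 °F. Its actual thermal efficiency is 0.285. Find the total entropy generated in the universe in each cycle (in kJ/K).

ΔS_univ ≈ 0.170 kJ/K

T_H = 350 °C → 350 + 273.15 = 623.15 K.
T_C = 101 °F → (101 − 32) × 5/9 = 38.33 °C = 311.48 K.
W = η·Q_H = 0.285 × 246 = 70.11 kJ, so Q_C = Q_H − W = 175.9 kJ.
Reservoir entropy changes: ΔS_H = −Q_H/T_H = −246/623.15 = -0.3948 kJ/K and ΔS_C = +Q_C/T_C = 175.9/311.48 = 0.5647 kJ/K.
ΔS_univ = −Q_H/T_H + Q_C/T_C = 0.170 kJ/K (> 0, since η = 0.285 < η_Carnot = 0.500).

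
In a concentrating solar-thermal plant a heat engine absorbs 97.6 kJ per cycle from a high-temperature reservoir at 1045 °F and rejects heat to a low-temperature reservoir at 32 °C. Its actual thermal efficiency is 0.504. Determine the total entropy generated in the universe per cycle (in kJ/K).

ΔS_univ ≈ 0.0419 kJ/K

T_H = 1045 °F → (1045 − 32) × 5/9 = 562.78 °C = 835.93 K.
T_C = 32 °C → 32 + 273.15 = 305.15 K.
W = η·Q_H = 0.504 × 97.6 = 49.19 kJ, so Q_C = Q_H − W = 48.41 kJ.
The hot reservoir loses entropy Q_H/T_H = 97.6/835.93 = 0.1168 kJ/K; the cold reservoir gains Q_C/T_C = 48.41/305.15 = 0.1586 kJ/K.
ΔS_univ = −Q_H/T_H + Q_C/T_C = 0.0419 kJ/K (> 0, since η = 0.504 < η_Carnot = 0.635).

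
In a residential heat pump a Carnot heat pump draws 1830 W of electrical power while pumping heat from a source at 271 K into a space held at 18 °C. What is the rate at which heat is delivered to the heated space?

Q̇_H ≈ 26400 W

T_H = 18 °C → 18 + 273.15 = 291.15 K.
COP_HP = T_H/(T_H − T_C) = 291.15/20.15 = 14.4491.
Q_H = COP_HP · W = 14.4491 × 1830 = 26400 W.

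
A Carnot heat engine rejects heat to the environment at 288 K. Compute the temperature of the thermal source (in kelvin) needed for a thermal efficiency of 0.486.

From η = 1 − T_C/T_H, solving for T_H gives T_H = T_C/(1 − η) = 288.00/(1 − 0.486) = 560 K.

T_H ≈ 560 K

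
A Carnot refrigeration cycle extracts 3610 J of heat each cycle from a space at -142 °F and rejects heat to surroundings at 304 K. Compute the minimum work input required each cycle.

W_in ≈ 2610 J

T_C = -142 °F → (-142 − 32) × 5/9 = -96.67 °C = 176.48 K.
For a reversible refrigerator, COP_R = T_C/(T_H − T_C) = 176.48/127.52 = 1.3840.
W = Q_C/COP_R = 3610/1.3840 = 2610 J.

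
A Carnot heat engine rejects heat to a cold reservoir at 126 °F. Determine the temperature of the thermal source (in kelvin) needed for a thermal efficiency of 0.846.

T_C = 126 °F → (126 − 32) × 5/9 = 52.22 °C = 325.37 K.
From η = 1 − T_C/T_H, solving for T_H gives T_H = T_C/(1 − η) = 325.37/(1 − 0.846) = 2113 K.

T_H ≈ 2113 K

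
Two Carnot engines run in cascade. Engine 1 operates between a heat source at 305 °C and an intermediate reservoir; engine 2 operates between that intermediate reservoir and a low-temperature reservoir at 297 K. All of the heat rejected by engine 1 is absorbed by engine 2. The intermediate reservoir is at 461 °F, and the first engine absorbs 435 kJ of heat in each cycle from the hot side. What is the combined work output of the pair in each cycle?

W_total ≈ 212 kJ

T_H = 305 °C → 305 + 273.15 = 578.15 K.
Two reversible stages in series are equivalent to a single Carnot engine between T_H and T_C, so η_total = 1 − T_C/T_H = 1 − 297.00/578.15 = 0.4863.
W_total = η_total · Q_H = 0.4863 × 435 = 212 kJ.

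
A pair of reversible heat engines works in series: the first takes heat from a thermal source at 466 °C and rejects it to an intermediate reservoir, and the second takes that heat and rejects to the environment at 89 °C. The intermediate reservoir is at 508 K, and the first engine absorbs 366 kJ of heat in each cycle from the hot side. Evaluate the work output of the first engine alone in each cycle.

T_H = 466 °C → 466 + 273.15 = 739.15 K.
T_C = 89 °C → 89 + 273.15 = 362.15 K.
First-stage efficiency η₁ = 1 − T_m/T_H = 1 − 508.00/739.15 = 0.3127.
W₁ = η₁·Q_H = 0.3127 × 366 = 114 kJ.

W₁ ≈ 114 kJ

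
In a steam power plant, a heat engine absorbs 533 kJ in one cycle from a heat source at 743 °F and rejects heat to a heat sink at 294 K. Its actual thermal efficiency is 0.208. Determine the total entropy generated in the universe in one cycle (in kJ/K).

ΔS_univ ≈ 0.6381 kJ/K

T_H = 743 °F → (743 − 32) × 5/9 = 395.00 °C = 668.15 K.
W = η·Q_H = 0.208 × 533 = 110.9 kJ, so Q_C = Q_H − W = 422.1 kJ.
The hot reservoir loses entropy Q_H/T_H = 533/668.15 = 0.7977 kJ/K; the cold reservoir gains Q_C/T_C = 422.1/294.00 = 1.436 kJ/K.
ΔS_univ = −Q_H/T_H + Q_C/T_C = 0.6381 kJ/K (> 0, since η = 0.208 < η_Carnot = 0.560).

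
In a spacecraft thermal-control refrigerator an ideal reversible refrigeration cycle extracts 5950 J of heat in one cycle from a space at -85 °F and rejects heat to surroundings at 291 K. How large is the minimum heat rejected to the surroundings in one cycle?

Q_H ≈ 8318 J

T_C = -85 °F → (-85 − 32) × 5/9 = -65.00 °C = 208.15 K.
For a reversible cycle Q_H/Q_C = T_H/T_C, so Q_H = Q_C·T_H/T_C = 5950 × 291.00/208.15 = 8318 J.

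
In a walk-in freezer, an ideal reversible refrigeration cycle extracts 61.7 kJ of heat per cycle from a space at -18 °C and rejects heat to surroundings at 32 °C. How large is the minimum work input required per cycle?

W_in ≈ 12.1 kJ

T_H = 32 °C → 32 + 273.15 = 305.15 K.
T_C = -18 °C → -18 + 273.15 = 255.15 K.
For a reversible refrigerator, COP_R = T_C/(T_H − T_C) = 255.15/50.00 = 5.1030.
W = Q_C/COP_R = 61.7/5.1030 = 12.1 kJ.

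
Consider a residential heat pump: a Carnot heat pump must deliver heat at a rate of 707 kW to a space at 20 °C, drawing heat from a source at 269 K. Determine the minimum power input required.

T_H = 20 °C → 20 + 273.15 = 293.15 K.
COP_HP = T_H/(T_H − T_C) = 293.15/24.15 = 12.1387.
W = Q_H/COP_HP = 707/12.1387 = 58.2 kW.

Ẇ_in ≈ 58.2 kW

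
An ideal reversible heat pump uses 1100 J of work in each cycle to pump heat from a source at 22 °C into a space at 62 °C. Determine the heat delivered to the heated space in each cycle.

Q_H ≈ 9220 J

T_H = 62 °C → 62 + 273.15 = 335.15 K.
T_C = 22 °C → 22 + 273.15 = 295.15 K.
For a reversible heat pump, COP_HP = T_H/(T_H − T_C) = 335.15/40.00 = 8.3788.
Q_H = COP_HP · W = 8.3788 × 1100 = 9220 J.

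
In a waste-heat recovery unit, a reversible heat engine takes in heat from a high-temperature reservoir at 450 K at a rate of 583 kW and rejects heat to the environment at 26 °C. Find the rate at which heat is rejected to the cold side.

T_C = 26 °C → 26 + 273.15 = 299.15 K.
η_rev = 1 − T_C/T_H = 1 − 299.15/450.00 = 0.3352.
For a reversible cycle Q_C/Q_H = T_C/T_H, so Q_C = 583 × 299.15/450.00 = 388 kW.

Q̇_C ≈ 388 kW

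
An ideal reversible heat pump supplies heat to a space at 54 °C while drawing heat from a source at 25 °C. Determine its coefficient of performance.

COP_HP ≈ 11.3

T_H = 54 °C → 54 + 273.15 = 327.15 K.
T_C = 25 °C → 25 + 273.15 = 298.15 K.
Reversible heating COP: COP_HP = T_H/(T_H − T_C) = 327.15/(327.15 − 298.15) = 11.3.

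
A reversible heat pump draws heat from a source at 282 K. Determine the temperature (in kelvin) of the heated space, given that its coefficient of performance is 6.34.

COP_HP = T_H/(T_H − T_C) ⇒ T_H = T_C·COP_HP/(COP_HP − 1) = 282.00 × 6.34/(6.34 − 1) = 334.8 K.

T_H ≈ 334.8 K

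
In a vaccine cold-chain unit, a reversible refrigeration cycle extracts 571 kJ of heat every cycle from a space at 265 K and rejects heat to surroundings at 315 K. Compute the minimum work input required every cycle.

COP_R = T_C/(T_H − T_C) = 265.00/50.00 = 5.3000.
W = Q_C/COP_R = 571/5.3000 = 107.7 kJ.

W_in ≈ 107.7 kJ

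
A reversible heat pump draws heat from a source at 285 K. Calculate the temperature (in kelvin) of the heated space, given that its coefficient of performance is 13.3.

COP_HP = T_H/(T_H − T_C) ⇒ T_H = T_C·COP_HP/(COP_HP − 1) = 285.00 × 13.3/(13.3 − 1) = 308.2 K.

T_H ≈ 308.2 K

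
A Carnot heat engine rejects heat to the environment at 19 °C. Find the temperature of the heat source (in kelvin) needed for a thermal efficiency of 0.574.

T_C = 19 °C → 19 + 273.15 = 292.15 K.
From η = 1 − T_C/T_H, solving for T_H gives T_H = T_C/(1 − η) = 292.15/(1 − 0.574) = 686 K.

T_H ≈ 686 K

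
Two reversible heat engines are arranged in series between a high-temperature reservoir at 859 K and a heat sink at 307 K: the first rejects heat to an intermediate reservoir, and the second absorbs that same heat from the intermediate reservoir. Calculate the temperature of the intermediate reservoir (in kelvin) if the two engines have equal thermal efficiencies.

Equal efficiencies require 1 − T_m/T_H = 1 − T_C/T_m, i.e. T_m/T_H = T_C/T_m, so T_m = √(T_H·T_C) = √(859.00 × 307.00) = 514 K.

T_m ≈ 514 K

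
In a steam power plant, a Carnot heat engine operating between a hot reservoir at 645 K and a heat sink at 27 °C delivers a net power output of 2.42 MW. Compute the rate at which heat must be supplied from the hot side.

Q̇_H ≈ 4.53 MW

T_C = 27 °C → 27 + 273.15 = 300.15 K.
η_rev = 1 − T_C/T_H = 1 − 300.15/645.00 = 0.5347.
Q_H = W/η = 2.42/0.5347 = 4.53 MW.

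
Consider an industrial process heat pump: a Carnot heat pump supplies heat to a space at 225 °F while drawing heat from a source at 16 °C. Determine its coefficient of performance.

COP_HP ≈ 4.17

T_H = 225 °F → (225 − 32) × 5/9 = 107.22 °C = 380.37 K.
T_C = 16 °C → 16 + 273.15 = 289.15 K.
For a reversible heat pump, COP_HP = T_H/(T_H − T_C) = 380.37/(380.37 − 289.15) = 4.17.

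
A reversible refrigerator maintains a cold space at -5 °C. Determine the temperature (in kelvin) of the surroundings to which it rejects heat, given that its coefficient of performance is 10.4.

T_H ≈ 294 K

T_C = -5 °C → -5 + 273.15 = 268.15 K.
COP_R = T_C/(T_H − T_C) ⇒ T_H = T_C·(1 + 1/COP_R) = 268.15 × (1 + 1/10.4) = 294 K.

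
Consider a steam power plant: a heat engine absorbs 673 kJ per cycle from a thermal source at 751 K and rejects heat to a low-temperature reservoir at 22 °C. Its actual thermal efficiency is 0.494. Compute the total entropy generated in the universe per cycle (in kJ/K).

ΔS_univ ≈ 0.258 kJ/K

T_C = 22 °C → 22 + 273.15 = 295.15 K.
W = η·Q_H = 0.494 × 673 = 332.5 kJ, so Q_C = Q_H − W = 340.5 kJ.
The hot reservoir loses entropy Q_H/T_H = 673/751.00 = 0.8961 kJ/K; the cold reservoir gains Q_C/T_C = 340.5/295.15 = 1.154 kJ/K.
ΔS_univ = −Q_H/T_H + Q_C/T_C = 0.258 kJ/K (> 0, since η = 0.494 < η_Carnot = 0.607).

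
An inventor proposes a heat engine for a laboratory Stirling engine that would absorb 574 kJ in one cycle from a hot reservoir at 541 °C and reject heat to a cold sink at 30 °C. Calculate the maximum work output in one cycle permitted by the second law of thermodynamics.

T_H = 541 °C → 541 + 273.15 = 814.15 K.
T_C = 30 °C → 30 + 273.15 = 303.15 K.
The second-law ceiling is the Carnot efficiency, η_max = 1 − T_C/T_H = 1 − 303.15/814.15 = 0.6276.
W_max = η_max · Q_H = 0.6276 × 574 = 360 kJ.

W_max ≈ 360 kJ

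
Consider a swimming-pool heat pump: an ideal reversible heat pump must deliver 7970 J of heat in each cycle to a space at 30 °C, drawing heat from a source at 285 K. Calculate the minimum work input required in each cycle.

T_H = 30 °C → 30 + 273.15 = 303.15 K.
Reversible heating COP: COP_HP = T_H/(T_H − T_C) = 303.15/18.15 = 16.7025.
W = Q_H/COP_HP = 7970/16.7025 = 477 J.

W_in ≈ 477 J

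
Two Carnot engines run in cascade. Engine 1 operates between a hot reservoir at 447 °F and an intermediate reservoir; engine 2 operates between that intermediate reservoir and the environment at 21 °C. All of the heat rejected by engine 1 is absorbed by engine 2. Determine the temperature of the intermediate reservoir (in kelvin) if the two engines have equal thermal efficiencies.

T_H = 447 °F → (447 − 32) × 5/9 = 230.56 °C = 503.71 K.
T_C = 21 °C → 21 + 273.15 = 294.15 K.
Equal efficiencies require 1 − T_m/T_H = 1 − T_C/T_m, i.e. T_m/T_H = T_C/T_m, so T_m = √(T_H·T_C) = √(503.71 × 294.15) = 384.9 K.

T_m ≈ 384.9 K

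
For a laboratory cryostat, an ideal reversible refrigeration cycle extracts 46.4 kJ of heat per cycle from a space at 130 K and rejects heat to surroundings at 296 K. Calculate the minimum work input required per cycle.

W_in ≈ 59.2 kJ

The reversible coefficient of performance is COP_R = T_C/(T_H − T_C) = 130.00/166.00 = 0.7831.
W = Q_C/COP_R = 46.4/0.7831 = 59.2 kJ.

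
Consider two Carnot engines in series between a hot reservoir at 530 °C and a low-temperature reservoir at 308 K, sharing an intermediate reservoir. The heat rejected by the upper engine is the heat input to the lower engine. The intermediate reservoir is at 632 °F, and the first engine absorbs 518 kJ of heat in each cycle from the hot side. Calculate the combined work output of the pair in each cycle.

W_total ≈ 319 kJ

T_H = 530 °C → 530 + 273.15 = 803.15 K.
Two reversible stages in series are equivalent to a single Carnot engine between T_H and T_C, so η_total = 1 − T_C/T_H = 1 − 308.00/803.15 = 0.6165.
W_total = η_total · Q_H = 0.6165 × 518 = 319 kJ.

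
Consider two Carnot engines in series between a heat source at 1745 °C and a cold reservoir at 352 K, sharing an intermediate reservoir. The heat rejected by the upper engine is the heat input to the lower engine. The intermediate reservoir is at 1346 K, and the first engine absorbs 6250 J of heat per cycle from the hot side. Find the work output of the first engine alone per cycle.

T_H = 1745 °C → 1745 + 273.15 = 2018.15 K.
First-stage efficiency η₁ = 1 − T_m/T_H = 1 − 1346.00/2018.15 = 0.3331.
W₁ = η₁·Q_H = 0.3331 × 6250 = 2080 J.

W₁ ≈ 2080 J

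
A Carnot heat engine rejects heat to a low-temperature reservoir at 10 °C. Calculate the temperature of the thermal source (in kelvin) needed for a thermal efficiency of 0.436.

T_H ≈ 502 K

T_C = 10 °C → 10 + 273.15 = 283.15 K.
From η = 1 − T_C/T_H, solving for T_H gives T_H = T_C/(1 − η) = 283.15/(1 − 0.436) = 502 K.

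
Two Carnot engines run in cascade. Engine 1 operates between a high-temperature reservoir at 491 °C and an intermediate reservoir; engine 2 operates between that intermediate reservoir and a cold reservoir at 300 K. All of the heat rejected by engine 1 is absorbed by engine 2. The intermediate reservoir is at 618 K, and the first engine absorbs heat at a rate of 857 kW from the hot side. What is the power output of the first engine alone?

T_H = 491 °C → 491 + 273.15 = 764.15 K.
First-stage efficiency η₁ = 1 − T_m/T_H = 1 − 618.00/764.15 = 0.1913.
W₁ = η₁·Q_H = 0.1913 × 857 = 164 kW.

Ẇ₁ ≈ 164 kW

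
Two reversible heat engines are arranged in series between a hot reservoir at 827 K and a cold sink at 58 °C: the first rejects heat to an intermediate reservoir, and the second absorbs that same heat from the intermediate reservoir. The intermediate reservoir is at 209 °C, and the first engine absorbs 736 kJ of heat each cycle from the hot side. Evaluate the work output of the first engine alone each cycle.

W₁ ≈ 307 kJ

T_C = 58 °C → 58 + 273.15 = 331.15 K.
T_m = 209 °C → 209 + 273.15 = 482.15 K.
First-stage efficiency η₁ = 1 − T_m/T_H = 1 − 482.15/827.00 = 0.4170.
W₁ = η₁·Q_H = 0.4170 × 736 = 307 kJ.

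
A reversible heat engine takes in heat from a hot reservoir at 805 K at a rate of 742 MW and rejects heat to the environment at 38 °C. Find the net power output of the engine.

Ẇ ≈ 455 MW

T_C = 38 °C → 38 + 273.15 = 311.15 K.
The Carnot efficiency is η = 1 − T_C/T_H = 1 − 311.15/805.00 = 0.6135.
W = η·Q_H = 0.6135 × 742 = 455 MW.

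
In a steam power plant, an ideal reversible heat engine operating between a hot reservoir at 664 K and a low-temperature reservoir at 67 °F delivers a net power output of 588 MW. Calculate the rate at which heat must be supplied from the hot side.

T_C = 67 °F → (67 − 32) × 5/9 = 19.44 °C = 292.59 K.
η_rev = 1 − T_C/T_H = 1 − 292.59/664.00 = 0.5593.
Q_H = W/η = 588/0.5593 = 1051 MW.

Q̇_H ≈ 1051 MW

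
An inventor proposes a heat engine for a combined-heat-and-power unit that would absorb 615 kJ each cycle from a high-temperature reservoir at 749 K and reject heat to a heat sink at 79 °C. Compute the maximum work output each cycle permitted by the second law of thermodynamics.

W_max ≈ 326 kJ

T_C = 79 °C → 79 + 273.15 = 352.15 K.
The second-law ceiling is the Carnot efficiency, η_max = 1 − T_C/T_H = 1 − 352.15/749.00 = 0.5298.
W_max = η_max · Q_H = 0.5298 × 615 = 326 kJ.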